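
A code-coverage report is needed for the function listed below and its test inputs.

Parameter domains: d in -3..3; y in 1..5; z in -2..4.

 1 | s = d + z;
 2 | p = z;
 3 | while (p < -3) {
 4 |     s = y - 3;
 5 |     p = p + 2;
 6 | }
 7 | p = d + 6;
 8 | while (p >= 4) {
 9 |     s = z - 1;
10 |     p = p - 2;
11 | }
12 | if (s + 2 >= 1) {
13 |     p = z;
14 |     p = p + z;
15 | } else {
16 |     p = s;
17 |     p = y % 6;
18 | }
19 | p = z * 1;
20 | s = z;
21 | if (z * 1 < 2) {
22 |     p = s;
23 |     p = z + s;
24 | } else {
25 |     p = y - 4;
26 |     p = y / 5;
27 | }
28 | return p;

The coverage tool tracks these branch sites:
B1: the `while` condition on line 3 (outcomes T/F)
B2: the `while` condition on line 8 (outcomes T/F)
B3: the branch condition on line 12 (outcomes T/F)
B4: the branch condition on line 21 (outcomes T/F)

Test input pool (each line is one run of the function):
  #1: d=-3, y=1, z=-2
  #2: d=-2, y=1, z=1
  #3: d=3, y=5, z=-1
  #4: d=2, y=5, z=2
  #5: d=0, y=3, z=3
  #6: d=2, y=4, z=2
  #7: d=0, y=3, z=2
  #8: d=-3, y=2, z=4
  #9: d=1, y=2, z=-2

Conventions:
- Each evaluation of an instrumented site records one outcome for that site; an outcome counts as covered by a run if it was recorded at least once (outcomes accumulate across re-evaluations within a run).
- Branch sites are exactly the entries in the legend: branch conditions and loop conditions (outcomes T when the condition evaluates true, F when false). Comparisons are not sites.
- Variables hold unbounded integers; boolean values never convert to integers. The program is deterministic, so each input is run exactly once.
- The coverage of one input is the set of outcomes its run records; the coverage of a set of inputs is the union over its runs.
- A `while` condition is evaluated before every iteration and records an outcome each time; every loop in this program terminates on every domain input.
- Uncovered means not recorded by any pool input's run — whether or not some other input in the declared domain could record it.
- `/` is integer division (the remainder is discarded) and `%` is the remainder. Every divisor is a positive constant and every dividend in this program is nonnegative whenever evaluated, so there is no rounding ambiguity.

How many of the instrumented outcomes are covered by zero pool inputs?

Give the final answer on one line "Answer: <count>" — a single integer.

#1 (d=-3, y=1, z=-2) -> covered: B1=F, B2=F, B3=F, B4=T
#2 (d=-2, y=1, z=1) -> covered: B1=F, B2=T, B2=F, B3=T, B4=T
#3 (d=3, y=5, z=-1) -> covered: B1=F, B2=T, B2=F, B3=F, B4=T
#4 (d=2, y=5, z=2) -> covered: B1=F, B2=T, B2=F, B3=T, B4=F
#5 (d=0, y=3, z=3) -> covered: B1=F, B2=T, B2=F, B3=T, B4=F
#6 (d=2, y=4, z=2) -> covered: B1=F, B2=T, B2=F, B3=T, B4=F
#7 (d=0, y=3, z=2) -> covered: B1=F, B2=T, B2=F, B3=T, B4=F
#8 (d=-3, y=2, z=4) -> covered: B1=F, B2=F, B3=T, B4=F
#9 (d=1, y=2, z=-2) -> covered: B1=F, B2=T, B2=F, B3=F, B4=T
union over the pool: B1=F, B2=T, B2=F, B3=T, B3=F, B4=T, B4=F
uncovered (1 of 8): B1=T

Answer: 1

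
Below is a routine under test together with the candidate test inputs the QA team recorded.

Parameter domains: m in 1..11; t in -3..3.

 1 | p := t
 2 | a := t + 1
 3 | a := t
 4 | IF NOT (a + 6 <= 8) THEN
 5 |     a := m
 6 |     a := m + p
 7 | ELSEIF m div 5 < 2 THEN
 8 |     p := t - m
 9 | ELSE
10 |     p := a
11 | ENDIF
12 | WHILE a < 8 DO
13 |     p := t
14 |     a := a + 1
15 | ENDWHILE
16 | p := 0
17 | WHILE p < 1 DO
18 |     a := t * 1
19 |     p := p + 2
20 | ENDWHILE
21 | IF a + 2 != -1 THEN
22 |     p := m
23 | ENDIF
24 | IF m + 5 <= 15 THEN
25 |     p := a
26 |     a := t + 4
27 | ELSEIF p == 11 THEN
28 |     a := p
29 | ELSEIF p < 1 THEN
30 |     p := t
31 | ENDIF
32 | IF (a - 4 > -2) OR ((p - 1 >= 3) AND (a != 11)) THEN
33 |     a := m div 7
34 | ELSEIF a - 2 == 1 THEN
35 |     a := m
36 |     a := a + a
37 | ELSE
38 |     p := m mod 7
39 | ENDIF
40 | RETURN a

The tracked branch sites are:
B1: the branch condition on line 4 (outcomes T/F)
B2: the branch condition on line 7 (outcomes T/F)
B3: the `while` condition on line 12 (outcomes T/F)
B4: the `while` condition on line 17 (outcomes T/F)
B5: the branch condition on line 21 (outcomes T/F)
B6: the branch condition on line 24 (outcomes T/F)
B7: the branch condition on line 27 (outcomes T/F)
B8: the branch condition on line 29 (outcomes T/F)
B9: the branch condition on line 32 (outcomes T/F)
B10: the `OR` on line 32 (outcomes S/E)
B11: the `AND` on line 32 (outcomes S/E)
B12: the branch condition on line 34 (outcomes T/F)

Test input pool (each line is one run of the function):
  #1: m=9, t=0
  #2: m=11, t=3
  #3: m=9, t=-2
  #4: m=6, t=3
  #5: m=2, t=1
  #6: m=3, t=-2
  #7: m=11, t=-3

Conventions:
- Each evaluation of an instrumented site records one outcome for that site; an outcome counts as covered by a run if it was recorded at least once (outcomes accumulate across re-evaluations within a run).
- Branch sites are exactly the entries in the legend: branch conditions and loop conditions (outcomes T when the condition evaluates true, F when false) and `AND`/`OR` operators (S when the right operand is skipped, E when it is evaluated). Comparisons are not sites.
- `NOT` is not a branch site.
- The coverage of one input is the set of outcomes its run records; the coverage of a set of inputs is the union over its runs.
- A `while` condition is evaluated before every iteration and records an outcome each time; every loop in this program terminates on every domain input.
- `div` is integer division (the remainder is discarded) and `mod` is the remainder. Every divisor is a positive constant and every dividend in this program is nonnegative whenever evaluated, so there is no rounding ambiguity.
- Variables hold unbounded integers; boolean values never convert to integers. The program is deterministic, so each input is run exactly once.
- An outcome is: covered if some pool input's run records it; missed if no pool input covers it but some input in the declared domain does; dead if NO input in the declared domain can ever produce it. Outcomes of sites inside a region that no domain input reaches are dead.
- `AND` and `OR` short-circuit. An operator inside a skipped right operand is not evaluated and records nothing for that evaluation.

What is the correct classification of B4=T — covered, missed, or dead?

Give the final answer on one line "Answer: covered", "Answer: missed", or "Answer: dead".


B4=T is recorded by pool input(s) 1, 2, 3, 4, 5, 6, 7 -> covered
Answer: covered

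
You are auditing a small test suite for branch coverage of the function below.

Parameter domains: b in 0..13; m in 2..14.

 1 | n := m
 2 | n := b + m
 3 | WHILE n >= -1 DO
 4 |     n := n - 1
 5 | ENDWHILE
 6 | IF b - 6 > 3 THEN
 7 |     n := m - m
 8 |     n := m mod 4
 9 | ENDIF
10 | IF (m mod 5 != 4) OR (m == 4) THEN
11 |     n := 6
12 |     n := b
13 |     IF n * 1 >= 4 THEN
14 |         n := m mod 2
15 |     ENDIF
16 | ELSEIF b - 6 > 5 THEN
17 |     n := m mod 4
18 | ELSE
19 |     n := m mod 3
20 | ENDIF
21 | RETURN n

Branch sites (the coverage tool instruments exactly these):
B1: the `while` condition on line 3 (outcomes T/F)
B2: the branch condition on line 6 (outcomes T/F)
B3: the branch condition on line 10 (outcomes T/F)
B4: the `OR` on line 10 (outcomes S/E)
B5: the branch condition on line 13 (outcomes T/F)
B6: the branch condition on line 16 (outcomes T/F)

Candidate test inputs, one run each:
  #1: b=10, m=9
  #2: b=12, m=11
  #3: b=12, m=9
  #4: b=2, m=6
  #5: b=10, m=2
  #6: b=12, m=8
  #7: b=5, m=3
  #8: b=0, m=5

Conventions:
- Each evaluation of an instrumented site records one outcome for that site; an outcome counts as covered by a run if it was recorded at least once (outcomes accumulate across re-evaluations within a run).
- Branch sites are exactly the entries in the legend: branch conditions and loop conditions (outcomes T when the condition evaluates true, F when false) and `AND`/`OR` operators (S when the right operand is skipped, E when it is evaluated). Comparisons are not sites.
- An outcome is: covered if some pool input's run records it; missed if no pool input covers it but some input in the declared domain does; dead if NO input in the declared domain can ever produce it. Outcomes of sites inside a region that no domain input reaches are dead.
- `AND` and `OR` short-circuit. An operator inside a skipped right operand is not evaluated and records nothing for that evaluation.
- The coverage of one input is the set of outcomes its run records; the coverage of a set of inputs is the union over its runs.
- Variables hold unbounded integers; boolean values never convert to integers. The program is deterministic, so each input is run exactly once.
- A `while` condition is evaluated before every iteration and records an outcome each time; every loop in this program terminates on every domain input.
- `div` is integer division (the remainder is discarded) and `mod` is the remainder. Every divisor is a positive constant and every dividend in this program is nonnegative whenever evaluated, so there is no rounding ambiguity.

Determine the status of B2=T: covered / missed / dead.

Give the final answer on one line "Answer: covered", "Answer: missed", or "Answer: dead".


B2=T is recorded by pool input(s) 1, 2, 3, 5, 6 -> covered
Answer: covered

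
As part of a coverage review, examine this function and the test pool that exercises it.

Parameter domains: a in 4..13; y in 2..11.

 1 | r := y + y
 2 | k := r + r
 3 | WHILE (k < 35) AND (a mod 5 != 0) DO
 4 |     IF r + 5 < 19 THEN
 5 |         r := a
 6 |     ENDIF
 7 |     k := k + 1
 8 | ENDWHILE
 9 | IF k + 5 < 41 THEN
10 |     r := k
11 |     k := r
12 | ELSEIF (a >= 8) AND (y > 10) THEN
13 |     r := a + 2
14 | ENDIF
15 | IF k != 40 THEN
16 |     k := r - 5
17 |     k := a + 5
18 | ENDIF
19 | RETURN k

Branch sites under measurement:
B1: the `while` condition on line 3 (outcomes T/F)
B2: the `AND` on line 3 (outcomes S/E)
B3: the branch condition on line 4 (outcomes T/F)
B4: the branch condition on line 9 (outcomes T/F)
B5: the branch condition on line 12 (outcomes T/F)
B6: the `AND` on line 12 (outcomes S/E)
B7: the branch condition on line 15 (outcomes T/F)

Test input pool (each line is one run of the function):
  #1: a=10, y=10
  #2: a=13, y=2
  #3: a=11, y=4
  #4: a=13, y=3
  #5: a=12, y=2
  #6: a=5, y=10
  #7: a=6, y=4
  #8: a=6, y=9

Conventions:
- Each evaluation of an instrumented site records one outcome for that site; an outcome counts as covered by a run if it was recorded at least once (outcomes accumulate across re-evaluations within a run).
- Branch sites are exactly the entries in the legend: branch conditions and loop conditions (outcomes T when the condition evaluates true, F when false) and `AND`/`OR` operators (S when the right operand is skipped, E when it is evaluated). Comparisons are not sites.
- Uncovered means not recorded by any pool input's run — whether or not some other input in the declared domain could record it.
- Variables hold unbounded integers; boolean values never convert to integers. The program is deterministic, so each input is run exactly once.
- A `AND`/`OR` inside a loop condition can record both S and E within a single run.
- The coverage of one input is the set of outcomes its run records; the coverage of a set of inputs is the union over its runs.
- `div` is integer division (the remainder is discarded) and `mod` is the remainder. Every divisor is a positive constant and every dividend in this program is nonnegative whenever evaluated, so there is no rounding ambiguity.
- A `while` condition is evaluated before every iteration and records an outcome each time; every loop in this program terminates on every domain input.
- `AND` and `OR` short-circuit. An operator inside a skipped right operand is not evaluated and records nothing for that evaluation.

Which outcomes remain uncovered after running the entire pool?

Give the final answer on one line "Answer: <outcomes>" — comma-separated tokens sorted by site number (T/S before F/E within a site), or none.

input #1, a=10, y=10: events B2->S, B1->F, B4->F, B6->E, B5->F, B7->F; outcomes B1=F, B2=S, B4=F, B5=F, B6=E, B7=F
input #2, a=13, y=2: events B2->E, B1->T, B3->T, B2->E, B1->T, B3->T, B2->E, B1->T, B3->T, B2->E, B1->T, B3->T, B2->E, B1->T, ...; outcomes B1=T, B1=F, B2=S, B2=E, B3=T, B4=T, B7=T
input #3, a=11, y=4: events B2->E, B1->T, B3->T, B2->E, B1->T, B3->T, B2->E, B1->T, B3->T, B2->E, B1->T, B3->T, B2->E, B1->T, ...; outcomes B1=T, B1=F, B2=S, B2=E, B3=T, B4=T, B7=T
input #4, a=13, y=3: events B2->E, B1->T, B3->T, B2->E, B1->T, B3->T, B2->E, B1->T, B3->T, B2->E, B1->T, B3->T, B2->E, B1->T, ...; outcomes B1=T, B1=F, B2=S, B2=E, B3=T, B4=T, B7=T
input #5, a=12, y=2: events B2->E, B1->T, B3->T, B2->E, B1->T, B3->T, B2->E, B1->T, B3->T, B2->E, B1->T, B3->T, B2->E, B1->T, ...; outcomes B1=T, B1=F, B2=S, B2=E, B3=T, B4=T, B7=T
input #6, a=5, y=10: events B2->S, B1->F, B4->F, B6->S, B5->F, B7->F; outcomes B1=F, B2=S, B4=F, B5=F, B6=S, B7=F
input #7, a=6, y=4: events B2->E, B1->T, B3->T, B2->E, B1->T, B3->T, B2->E, B1->T, B3->T, B2->E, B1->T, B3->T, B2->E, B1->T, ...; outcomes B1=T, B1=F, B2=S, B2=E, B3=T, B4=T, B7=T
input #8, a=6, y=9: events B2->S, B1->F, B4->F, B6->S, B5->F, B7->T; outcomes B1=F, B2=S, B4=F, B5=F, B6=S, B7=T
union over the pool: B1=T, B1=F, B2=S, B2=E, B3=T, B4=T, B4=F, B5=F, B6=S, B6=E, B7=T, B7=F
uncovered (2 of 14): B3=F, B5=T

Answer: B3=F, B5=T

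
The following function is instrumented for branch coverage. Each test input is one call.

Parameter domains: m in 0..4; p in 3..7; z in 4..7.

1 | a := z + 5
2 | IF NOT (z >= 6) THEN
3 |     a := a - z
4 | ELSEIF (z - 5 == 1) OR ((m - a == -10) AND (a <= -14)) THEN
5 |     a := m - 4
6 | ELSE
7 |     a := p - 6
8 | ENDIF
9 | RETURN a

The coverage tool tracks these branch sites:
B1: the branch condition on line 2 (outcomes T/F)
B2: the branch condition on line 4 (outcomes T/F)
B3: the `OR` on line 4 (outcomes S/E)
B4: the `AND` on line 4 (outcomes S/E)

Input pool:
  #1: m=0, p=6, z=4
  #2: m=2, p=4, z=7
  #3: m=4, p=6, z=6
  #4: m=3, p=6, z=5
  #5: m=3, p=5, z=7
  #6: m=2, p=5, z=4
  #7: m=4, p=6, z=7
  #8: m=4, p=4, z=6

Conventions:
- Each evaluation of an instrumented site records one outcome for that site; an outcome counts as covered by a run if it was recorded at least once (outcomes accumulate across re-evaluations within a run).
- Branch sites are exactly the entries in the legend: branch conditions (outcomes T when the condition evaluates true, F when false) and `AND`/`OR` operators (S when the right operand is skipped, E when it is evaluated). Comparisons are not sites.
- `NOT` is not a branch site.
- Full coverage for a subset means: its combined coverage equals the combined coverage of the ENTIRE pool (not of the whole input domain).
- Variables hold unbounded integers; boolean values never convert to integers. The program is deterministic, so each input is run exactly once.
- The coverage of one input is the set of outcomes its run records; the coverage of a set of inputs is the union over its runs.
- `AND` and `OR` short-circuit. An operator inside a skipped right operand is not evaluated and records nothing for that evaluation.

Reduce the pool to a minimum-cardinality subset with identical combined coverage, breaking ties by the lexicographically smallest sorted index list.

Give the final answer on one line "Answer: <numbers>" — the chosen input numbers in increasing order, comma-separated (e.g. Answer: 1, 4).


input #1 (m=0, p=6, z=4): events B1->T; covers B1=T
input #2 (m=2, p=4, z=7): events B1->F, B3->E, B4->E, B2->F; covers B1=F, B2=F, B3=E, B4=E
input #3 (m=4, p=6, z=6): events B1->F, B3->S, B2->T; covers B1=F, B2=T, B3=S
input #4 (m=3, p=6, z=5): events B1->T; covers B1=T
input #5 (m=3, p=5, z=7): events B1->F, B3->E, B4->S, B2->F; covers B1=F, B2=F, B3=E, B4=S
input #6 (m=2, p=5, z=4): events B1->T; covers B1=T
input #7 (m=4, p=6, z=7): events B1->F, B3->E, B4->S, B2->F; covers B1=F, B2=F, B3=E, B4=S
input #8 (m=4, p=4, z=6): events B1->F, B3->S, B2->T; covers B1=F, B2=T, B3=S
pool-wide coverage (8 outcomes): B1=T, B1=F, B2=T, B2=F, B3=S, B3=E, B4=S, B4=E
checked all size-1 subsets: none covers 8 outcomes (max 4/8)
checked all size-2 subsets: none covers 8 outcomes (max 6/8)
checked all size-3 subsets: none covers 8 outcomes (max 7/8)
at size 4, {1, 2, 3, 5} reaches all 8 outcomes; every lexicographically earlier size-4 subset fails
Answer: 1, 2, 3, 5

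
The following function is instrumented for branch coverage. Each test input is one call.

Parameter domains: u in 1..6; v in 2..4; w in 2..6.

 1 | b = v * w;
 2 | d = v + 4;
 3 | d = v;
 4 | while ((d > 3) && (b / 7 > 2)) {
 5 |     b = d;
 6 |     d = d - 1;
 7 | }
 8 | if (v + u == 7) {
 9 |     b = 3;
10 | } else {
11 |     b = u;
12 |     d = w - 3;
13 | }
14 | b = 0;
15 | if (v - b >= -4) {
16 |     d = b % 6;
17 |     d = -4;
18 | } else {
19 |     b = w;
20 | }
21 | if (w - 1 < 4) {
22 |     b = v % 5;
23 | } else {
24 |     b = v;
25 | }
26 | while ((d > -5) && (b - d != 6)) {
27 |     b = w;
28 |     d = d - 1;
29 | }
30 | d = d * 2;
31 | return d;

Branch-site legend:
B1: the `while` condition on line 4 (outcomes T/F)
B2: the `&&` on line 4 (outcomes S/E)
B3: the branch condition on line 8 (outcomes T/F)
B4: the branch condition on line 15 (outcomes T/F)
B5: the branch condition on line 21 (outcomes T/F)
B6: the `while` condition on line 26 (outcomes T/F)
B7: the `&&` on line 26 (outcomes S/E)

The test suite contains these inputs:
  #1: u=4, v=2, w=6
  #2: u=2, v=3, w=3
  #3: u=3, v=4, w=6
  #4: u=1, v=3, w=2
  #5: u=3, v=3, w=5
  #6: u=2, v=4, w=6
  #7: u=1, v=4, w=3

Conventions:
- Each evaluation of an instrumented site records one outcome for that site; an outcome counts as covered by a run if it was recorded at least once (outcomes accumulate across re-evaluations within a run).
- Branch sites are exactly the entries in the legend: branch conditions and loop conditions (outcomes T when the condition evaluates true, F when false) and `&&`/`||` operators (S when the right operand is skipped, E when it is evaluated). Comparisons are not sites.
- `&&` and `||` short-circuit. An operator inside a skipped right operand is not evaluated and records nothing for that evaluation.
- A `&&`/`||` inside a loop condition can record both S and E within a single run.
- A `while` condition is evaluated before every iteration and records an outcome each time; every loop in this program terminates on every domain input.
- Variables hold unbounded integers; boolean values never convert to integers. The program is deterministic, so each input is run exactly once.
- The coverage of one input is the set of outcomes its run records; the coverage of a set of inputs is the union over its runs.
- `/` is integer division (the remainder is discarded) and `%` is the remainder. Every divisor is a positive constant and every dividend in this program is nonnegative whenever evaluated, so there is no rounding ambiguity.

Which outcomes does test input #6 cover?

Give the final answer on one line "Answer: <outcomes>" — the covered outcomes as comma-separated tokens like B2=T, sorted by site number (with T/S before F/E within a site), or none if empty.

Tracing the run of input #6 (u=2, v=4, w=6):
  B2->E, B1->T, B2->S, B1->F, B3->F, B4->T, B5->F, B7->E, B6->T, B7->S
  B6->F
deduplicating events, the covered set is: B1=T, B1=F, B2=S, B2=E, B3=F, B4=T, B5=F, B6=T, B6=F, B7=S, B7=E

Answer: B1=T, B1=F, B2=S, B2=E, B3=F, B4=T, B5=F, B6=T, B6=F, B7=S, B7=E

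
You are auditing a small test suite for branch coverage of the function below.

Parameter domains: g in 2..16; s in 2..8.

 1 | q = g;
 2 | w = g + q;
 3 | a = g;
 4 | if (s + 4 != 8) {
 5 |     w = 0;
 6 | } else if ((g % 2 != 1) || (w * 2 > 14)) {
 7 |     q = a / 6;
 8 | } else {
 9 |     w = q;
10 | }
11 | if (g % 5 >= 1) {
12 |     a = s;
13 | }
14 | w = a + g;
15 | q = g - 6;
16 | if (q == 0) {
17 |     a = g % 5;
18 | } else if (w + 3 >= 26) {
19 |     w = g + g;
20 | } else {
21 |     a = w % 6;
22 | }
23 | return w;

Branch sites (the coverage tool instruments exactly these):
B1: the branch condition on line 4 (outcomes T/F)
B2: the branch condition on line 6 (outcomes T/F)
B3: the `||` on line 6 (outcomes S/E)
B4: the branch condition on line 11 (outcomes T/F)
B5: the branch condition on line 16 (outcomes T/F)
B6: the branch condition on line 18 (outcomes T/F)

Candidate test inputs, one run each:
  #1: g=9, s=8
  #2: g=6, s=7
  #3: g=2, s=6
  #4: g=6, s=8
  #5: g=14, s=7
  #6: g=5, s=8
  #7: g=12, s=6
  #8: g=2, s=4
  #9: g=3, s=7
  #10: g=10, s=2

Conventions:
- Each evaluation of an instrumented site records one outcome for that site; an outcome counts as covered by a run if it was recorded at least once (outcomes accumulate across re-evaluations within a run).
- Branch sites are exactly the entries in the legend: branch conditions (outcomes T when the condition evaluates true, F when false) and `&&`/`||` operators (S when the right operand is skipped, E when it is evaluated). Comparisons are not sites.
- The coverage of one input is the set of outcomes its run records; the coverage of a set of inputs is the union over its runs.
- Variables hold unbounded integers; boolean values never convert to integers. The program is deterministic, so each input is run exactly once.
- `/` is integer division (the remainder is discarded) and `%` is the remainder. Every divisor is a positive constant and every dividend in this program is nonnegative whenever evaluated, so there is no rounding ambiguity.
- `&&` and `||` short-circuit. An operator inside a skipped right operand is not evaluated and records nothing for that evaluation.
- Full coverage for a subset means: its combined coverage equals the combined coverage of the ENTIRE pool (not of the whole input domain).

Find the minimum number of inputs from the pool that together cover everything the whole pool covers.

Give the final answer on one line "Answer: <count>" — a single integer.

#1 (g=9, s=8) -> B1->T, B4->T, B5->F, B6->F; covered: B1=T, B4=T, B5=F, B6=F
#2 (g=6, s=7) -> B1->T, B4->T, B5->T; covered: B1=T, B4=T, B5=T
#3 (g=2, s=6) -> B1->T, B4->T, B5->F, B6->F; covered: B1=T, B4=T, B5=F, B6=F
#4 (g=6, s=8) -> B1->T, B4->T, B5->T; covered: B1=T, B4=T, B5=T
#5 (g=14, s=7) -> B1->T, B4->T, B5->F, B6->F; covered: B1=T, B4=T, B5=F, B6=F
#6 (g=5, s=8) -> B1->T, B4->F, B5->F, B6->F; covered: B1=T, B4=F, B5=F, B6=F
#7 (g=12, s=6) -> B1->T, B4->T, B5->F, B6->F; covered: B1=T, B4=T, B5=F, B6=F
#8 (g=2, s=4) -> B1->F, B3->S, B2->T, B4->T, B5->F, B6->F; covered: B1=F, B2=T, B3=S, B4=T, B5=F, B6=F
#9 (g=3, s=7) -> B1->T, B4->T, B5->F, B6->F; covered: B1=T, B4=T, B5=F, B6=F
#10 (g=10, s=2) -> B1->T, B4->F, B5->F, B6->F; covered: B1=T, B4=F, B5=F, B6=F
union over all inputs: B1=T, B1=F, B2=T, B3=S, B4=T, B4=F, B5=T, B5=F, B6=F (9 outcomes)
no size-1 subset reaches all 9 outcomes (best union: 6/9)
no size-2 subset reaches all 9 outcomes (best union: 8/9)
the canonical winner is {2, 6, 8}: size 3, full 9-outcome coverage, earliest index list among size-3 covers

Answer: 3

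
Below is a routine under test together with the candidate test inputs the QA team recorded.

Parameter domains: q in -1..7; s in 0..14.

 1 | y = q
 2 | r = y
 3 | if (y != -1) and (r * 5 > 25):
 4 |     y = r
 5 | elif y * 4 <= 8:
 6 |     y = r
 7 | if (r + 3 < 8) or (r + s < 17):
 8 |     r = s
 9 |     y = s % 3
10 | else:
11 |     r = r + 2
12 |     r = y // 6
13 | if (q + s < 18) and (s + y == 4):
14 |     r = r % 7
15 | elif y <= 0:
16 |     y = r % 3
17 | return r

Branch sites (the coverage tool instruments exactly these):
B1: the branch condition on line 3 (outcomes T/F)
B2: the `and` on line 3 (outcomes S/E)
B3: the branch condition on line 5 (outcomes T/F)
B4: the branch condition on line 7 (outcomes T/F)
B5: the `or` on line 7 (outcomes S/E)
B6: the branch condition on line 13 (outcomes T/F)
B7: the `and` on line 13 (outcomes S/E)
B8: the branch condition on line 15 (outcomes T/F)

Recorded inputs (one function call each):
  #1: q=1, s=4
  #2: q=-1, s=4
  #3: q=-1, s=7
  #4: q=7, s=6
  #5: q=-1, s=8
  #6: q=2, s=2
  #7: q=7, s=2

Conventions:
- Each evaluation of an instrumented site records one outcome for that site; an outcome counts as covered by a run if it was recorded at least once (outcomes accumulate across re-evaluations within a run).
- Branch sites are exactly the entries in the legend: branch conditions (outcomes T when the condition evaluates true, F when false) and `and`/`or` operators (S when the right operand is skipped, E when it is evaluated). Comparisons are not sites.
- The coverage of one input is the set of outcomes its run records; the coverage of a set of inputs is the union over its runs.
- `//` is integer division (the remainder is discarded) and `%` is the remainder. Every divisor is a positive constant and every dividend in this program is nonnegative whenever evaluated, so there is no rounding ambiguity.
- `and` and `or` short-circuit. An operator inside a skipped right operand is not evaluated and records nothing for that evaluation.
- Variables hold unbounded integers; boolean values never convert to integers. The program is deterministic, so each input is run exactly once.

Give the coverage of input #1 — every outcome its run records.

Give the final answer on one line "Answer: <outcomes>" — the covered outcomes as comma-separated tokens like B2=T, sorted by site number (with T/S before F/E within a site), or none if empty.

Tracing the run of input #1 (q=1, s=4):
  B2->E, B1->F, B3->T, B5->S, B4->T, B7->E, B6->F, B8->F
collecting distinct outcomes: B1=F, B2=E, B3=T, B4=T, B5=S, B6=F, B7=E, B8=F

Answer: B1=F, B2=E, B3=T, B4=T, B5=S, B6=F, B7=E, B8=F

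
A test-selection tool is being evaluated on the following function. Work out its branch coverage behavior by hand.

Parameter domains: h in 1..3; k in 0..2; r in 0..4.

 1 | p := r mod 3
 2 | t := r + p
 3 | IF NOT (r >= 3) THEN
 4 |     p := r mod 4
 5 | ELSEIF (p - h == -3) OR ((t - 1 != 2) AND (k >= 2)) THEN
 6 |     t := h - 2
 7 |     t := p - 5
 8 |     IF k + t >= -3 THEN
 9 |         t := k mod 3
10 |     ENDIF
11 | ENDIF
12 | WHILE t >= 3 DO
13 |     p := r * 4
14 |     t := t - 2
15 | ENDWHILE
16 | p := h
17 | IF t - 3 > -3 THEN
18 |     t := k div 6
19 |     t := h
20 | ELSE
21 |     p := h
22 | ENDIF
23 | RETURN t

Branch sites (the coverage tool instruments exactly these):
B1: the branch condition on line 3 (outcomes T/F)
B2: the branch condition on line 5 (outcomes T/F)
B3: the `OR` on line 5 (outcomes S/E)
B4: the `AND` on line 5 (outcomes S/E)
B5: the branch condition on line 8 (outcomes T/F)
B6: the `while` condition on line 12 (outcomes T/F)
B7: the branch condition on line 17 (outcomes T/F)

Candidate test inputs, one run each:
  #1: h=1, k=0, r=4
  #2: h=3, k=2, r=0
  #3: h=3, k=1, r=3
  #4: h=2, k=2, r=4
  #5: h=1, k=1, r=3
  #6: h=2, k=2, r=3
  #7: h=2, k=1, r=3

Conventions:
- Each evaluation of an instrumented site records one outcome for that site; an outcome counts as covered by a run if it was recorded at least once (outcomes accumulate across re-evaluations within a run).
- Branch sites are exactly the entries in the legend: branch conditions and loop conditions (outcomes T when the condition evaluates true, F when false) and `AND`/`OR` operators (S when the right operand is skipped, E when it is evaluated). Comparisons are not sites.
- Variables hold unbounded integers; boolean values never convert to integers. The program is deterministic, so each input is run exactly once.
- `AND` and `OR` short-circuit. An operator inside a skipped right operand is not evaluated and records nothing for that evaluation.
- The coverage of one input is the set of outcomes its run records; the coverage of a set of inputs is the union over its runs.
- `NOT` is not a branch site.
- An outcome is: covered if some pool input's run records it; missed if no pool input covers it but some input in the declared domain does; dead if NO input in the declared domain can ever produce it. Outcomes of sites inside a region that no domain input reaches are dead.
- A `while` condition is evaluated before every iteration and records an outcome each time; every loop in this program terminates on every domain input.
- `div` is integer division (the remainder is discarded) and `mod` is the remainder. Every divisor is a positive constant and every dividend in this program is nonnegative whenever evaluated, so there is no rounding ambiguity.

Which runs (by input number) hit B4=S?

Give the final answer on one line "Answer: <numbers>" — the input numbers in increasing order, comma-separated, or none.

input #1 (h=1, k=0, r=4): misses B4=S
input #2 (h=3, k=2, r=0): misses B4=S
input #3 (h=3, k=1, r=3): misses B4=S
input #4 (h=2, k=2, r=4): misses B4=S
input #5 (h=1, k=1, r=3): covers B4=S
input #6 (h=2, k=2, r=3): covers B4=S
input #7 (h=2, k=1, r=3): covers B4=S

Answer: 5, 6, 7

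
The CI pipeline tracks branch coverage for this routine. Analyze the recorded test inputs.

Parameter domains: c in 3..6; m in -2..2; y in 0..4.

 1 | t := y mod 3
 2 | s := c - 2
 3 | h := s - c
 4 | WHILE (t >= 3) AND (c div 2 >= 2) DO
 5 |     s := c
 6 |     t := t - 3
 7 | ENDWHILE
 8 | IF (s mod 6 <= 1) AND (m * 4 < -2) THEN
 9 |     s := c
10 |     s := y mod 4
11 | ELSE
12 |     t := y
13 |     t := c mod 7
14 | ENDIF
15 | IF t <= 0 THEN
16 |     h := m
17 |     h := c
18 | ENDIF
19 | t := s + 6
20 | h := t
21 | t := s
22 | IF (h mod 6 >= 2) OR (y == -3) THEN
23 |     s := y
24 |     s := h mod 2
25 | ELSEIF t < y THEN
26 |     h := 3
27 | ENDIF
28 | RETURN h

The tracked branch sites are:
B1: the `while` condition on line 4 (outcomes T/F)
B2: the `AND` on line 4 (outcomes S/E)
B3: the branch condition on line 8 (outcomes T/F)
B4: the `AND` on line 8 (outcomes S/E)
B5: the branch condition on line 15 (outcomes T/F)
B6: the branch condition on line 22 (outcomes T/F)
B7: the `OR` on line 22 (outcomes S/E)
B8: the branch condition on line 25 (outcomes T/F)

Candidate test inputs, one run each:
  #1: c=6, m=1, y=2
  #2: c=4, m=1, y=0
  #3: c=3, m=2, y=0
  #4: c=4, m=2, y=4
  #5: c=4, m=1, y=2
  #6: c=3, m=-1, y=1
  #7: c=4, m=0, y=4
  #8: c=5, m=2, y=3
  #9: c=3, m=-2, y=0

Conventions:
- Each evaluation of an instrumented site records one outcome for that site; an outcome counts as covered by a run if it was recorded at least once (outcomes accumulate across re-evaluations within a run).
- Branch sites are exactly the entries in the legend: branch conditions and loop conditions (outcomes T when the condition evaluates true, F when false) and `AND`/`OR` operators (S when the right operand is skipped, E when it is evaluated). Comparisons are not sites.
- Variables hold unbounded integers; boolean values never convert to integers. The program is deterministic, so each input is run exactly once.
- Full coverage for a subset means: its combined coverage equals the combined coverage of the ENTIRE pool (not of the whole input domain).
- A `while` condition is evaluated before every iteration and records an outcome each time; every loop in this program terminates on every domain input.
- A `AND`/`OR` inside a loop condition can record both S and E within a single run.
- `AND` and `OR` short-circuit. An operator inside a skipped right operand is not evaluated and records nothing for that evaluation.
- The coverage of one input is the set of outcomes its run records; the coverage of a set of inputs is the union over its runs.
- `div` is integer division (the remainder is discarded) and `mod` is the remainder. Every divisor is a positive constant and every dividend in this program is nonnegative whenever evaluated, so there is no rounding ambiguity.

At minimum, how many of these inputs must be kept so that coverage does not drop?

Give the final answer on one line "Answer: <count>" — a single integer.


input #1, c=6, m=1, y=2: events B2->S, B1->F, B4->S, B3->F, B5->F, B7->S, B6->T; outcomes B1=F, B2=S, B3=F, B4=S, B5=F, B6=T, B7=S
input #2, c=4, m=1, y=0: events B2->S, B1->F, B4->S, B3->F, B5->F, B7->S, B6->T; outcomes B1=F, B2=S, B3=F, B4=S, B5=F, B6=T, B7=S
input #3, c=3, m=2, y=0: events B2->S, B1->F, B4->E, B3->F, B5->F, B7->E, B6->F, B8->F; outcomes B1=F, B2=S, B3=F, B4=E, B5=F, B6=F, B7=E, B8=F
input #4, c=4, m=2, y=4: events B2->S, B1->F, B4->S, B3->F, B5->F, B7->S, B6->T; outcomes B1=F, B2=S, B3=F, B4=S, B5=F, B6=T, B7=S
input #5, c=4, m=1, y=2: events B2->S, B1->F, B4->S, B3->F, B5->F, B7->S, B6->T; outcomes B1=F, B2=S, B3=F, B4=S, B5=F, B6=T, B7=S
input #6, c=3, m=-1, y=1: events B2->S, B1->F, B4->E, B3->T, B5->F, B7->E, B6->F, B8->F; outcomes B1=F, B2=S, B3=T, B4=E, B5=F, B6=F, B7=E, B8=F
input #7, c=4, m=0, y=4: events B2->S, B1->F, B4->S, B3->F, B5->F, B7->S, B6->T; outcomes B1=F, B2=S, B3=F, B4=S, B5=F, B6=T, B7=S
input #8, c=5, m=2, y=3: events B2->S, B1->F, B4->S, B3->F, B5->F, B7->S, B6->T; outcomes B1=F, B2=S, B3=F, B4=S, B5=F, B6=T, B7=S
input #9, c=3, m=-2, y=0: events B2->S, B1->F, B4->E, B3->T, B5->T, B7->E, B6->F, B8->F; outcomes B1=F, B2=S, B3=T, B4=E, B5=T, B6=F, B7=E, B8=F
together the pool reaches 13 outcomes: B1=F, B2=S, B3=T, B3=F, B4=S, B4=E, B5=T, B5=F, B6=T, B6=F, B7=S, B7=E, B8=F
size 1 is not enough: best union over all size-1 subsets is 8/13
size 2: inputs {1, 9} cover all 13 outcomes, and no lexicographically smaller subset of this size does
Answer: 2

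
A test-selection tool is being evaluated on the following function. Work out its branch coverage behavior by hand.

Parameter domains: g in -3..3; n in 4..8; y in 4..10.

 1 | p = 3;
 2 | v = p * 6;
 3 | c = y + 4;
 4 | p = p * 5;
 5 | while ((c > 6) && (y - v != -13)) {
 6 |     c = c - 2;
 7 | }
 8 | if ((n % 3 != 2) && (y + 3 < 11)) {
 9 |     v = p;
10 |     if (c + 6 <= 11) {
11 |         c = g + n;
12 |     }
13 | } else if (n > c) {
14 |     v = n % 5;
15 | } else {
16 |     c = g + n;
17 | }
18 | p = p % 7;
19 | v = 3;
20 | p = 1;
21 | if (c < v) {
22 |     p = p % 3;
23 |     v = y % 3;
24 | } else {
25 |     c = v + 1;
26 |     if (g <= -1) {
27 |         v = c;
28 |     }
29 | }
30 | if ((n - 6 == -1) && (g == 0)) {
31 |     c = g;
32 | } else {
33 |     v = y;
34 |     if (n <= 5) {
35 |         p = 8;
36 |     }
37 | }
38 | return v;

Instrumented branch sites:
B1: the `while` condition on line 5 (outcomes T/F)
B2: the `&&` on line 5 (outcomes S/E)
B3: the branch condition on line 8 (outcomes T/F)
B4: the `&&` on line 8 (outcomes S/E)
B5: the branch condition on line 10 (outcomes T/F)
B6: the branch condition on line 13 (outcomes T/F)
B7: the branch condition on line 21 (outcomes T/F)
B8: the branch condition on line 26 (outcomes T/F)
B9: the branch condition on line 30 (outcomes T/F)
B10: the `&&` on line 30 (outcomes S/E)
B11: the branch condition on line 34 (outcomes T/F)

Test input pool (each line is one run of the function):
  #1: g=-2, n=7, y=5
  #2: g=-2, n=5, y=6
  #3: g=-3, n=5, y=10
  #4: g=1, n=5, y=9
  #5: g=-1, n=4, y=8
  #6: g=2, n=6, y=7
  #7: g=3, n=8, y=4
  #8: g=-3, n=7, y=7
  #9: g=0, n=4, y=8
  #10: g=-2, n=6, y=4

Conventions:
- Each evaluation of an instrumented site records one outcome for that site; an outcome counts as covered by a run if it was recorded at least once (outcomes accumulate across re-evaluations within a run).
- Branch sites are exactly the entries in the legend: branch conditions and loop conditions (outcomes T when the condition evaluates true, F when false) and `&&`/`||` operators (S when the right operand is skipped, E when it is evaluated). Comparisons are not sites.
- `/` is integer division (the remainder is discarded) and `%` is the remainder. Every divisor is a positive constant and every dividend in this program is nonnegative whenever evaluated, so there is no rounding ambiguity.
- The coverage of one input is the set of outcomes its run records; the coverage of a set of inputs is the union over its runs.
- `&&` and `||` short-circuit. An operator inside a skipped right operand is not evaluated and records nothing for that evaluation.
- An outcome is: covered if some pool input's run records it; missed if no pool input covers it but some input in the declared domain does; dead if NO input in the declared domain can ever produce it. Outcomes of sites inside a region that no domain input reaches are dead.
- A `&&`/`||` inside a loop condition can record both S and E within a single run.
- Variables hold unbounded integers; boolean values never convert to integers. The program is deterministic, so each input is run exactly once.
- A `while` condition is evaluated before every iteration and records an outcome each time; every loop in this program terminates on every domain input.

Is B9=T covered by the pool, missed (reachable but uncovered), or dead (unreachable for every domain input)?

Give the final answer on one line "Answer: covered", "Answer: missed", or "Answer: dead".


no pool input records B9=T
but domain input (g=0, n=5, y=4) does record it -> reachable, so missed
Answer: missed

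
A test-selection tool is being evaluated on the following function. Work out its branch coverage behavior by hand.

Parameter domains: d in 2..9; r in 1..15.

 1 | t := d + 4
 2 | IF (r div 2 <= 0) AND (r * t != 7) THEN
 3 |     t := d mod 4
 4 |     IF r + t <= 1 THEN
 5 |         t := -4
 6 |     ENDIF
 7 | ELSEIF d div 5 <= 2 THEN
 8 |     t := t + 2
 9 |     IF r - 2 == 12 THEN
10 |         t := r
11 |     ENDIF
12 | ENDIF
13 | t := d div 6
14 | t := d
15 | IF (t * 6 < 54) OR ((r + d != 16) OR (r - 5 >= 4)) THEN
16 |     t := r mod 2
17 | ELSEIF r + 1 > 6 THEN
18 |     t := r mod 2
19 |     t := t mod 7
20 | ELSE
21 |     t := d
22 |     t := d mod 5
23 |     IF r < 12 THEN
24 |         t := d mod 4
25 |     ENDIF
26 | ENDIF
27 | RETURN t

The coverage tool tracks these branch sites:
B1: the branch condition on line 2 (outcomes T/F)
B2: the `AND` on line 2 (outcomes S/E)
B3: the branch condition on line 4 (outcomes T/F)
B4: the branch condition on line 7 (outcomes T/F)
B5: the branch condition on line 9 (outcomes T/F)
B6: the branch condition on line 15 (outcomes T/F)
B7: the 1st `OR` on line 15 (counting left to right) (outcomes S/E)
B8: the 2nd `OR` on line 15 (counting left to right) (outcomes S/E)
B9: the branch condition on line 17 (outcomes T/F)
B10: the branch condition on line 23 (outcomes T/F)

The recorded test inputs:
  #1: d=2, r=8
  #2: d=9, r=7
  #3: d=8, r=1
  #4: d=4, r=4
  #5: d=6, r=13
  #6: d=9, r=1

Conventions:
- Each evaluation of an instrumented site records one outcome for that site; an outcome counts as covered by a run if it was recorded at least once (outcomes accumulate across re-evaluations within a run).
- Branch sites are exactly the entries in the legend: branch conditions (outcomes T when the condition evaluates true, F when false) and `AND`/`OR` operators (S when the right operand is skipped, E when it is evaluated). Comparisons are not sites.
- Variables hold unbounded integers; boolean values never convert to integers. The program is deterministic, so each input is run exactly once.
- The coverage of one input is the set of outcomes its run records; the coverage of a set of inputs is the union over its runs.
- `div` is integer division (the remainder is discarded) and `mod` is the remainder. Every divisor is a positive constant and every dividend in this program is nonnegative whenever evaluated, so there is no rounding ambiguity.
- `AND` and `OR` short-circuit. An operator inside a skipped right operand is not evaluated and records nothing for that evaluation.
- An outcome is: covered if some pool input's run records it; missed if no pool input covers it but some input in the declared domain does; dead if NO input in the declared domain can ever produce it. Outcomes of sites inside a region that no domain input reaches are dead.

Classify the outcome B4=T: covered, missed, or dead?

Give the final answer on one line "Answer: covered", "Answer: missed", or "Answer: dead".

B4=T is recorded by pool input(s) 1, 2, 4, 5 -> covered

Answer: covered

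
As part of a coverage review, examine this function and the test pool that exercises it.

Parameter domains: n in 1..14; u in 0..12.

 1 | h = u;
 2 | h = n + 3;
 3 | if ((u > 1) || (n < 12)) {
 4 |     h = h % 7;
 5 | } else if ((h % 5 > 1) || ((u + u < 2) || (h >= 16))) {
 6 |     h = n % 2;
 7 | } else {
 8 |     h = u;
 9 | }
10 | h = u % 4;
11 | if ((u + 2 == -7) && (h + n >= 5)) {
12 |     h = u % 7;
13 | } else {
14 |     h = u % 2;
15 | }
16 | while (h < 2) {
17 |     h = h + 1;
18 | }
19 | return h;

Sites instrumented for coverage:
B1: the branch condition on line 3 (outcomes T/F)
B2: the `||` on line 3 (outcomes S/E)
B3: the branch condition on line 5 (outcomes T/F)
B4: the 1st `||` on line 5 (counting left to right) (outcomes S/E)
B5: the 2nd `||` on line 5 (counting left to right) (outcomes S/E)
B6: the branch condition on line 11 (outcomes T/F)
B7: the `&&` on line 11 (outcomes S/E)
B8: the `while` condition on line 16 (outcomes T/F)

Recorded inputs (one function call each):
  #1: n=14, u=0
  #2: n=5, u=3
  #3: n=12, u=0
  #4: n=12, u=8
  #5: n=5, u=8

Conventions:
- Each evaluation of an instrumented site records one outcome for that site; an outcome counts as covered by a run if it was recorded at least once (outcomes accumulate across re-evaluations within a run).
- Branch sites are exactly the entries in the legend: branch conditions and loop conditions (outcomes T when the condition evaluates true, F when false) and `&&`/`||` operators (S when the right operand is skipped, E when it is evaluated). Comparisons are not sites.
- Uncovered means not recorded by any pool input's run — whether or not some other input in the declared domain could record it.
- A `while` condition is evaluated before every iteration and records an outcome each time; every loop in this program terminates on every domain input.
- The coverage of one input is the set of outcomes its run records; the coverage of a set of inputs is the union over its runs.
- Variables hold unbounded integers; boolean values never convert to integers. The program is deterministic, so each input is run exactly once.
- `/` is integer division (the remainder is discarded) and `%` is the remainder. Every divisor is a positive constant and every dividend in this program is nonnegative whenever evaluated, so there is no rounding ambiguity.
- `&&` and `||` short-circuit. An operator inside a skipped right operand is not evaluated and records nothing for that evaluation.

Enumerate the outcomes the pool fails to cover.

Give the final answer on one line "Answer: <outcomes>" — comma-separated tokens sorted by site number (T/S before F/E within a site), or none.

input #1, n=14, u=0: events B2->E, B1->F, B4->S, B3->T, B7->S, B6->F, B8->T, B8->T, B8->F; outcomes B1=F, B2=E, B3=T, B4=S, B6=F, B7=S, B8=T, B8=F
input #2, n=5, u=3: events B2->S, B1->T, B7->S, B6->F, B8->T, B8->F; outcomes B1=T, B2=S, B6=F, B7=S, B8=T, B8=F
input #3, n=12, u=0: events B2->E, B1->F, B4->E, B5->S, B3->T, B7->S, B6->F, B8->T, B8->T, B8->F; outcomes B1=F, B2=E, B3=T, B4=E, B5=S, B6=F, B7=S, B8=T, B8=F
input #4, n=12, u=8: events B2->S, B1->T, B7->S, B6->F, B8->T, B8->T, B8->F; outcomes B1=T, B2=S, B6=F, B7=S, B8=T, B8=F
input #5, n=5, u=8: events B2->S, B1->T, B7->S, B6->F, B8->T, B8->T, B8->F; outcomes B1=T, B2=S, B6=F, B7=S, B8=T, B8=F
union over the pool: B1=T, B1=F, B2=S, B2=E, B3=T, B4=S, B4=E, B5=S, B6=F, B7=S, B8=T, B8=F
uncovered (4 of 16): B3=F, B5=E, B6=T, B7=E

Answer: B3=F, B5=E, B6=T, B7=E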